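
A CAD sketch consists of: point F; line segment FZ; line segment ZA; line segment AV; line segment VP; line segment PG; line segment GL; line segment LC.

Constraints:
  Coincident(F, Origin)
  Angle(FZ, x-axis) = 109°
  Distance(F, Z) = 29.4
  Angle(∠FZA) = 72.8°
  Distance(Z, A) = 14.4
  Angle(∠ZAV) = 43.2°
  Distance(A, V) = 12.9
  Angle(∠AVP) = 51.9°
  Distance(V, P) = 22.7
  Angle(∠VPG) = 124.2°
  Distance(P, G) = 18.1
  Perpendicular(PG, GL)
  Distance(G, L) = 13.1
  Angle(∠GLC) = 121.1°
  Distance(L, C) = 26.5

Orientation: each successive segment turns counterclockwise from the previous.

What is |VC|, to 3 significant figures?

11.4

F is at the origin; FZ runs at 109.0° with length 29.4, so Z = (-9.57, 27.8). ∠FZA = 72.8° gives ZA at -144° from the x-axis; with |ZA| = 14.4, A = (-21.2, 19.3). ∠ZAV = 43.2° gives AV at -7.00° from the x-axis; with |AV| = 12.9, V = (-8.39, 17.7). ∠AVP = 51.9° gives VP at 121° from the x-axis; with |VP| = 22.7, P = (-20.1, 37.2). ∠VPG = 124.2° gives PG at 177° from the x-axis; with |PG| = 18.1, G = (-38.2, 38.1). The perpendicularity gives GL at right angles to PG, so GL runs at -93.1°; with |GL| = 13.1, L = (-38.9, 25.1). ∠GLC = 121.1° gives LC at -34.2° from the x-axis; with |LC| = 26.5, C = (-17.0, 10.2). Then |VC| = |C − V| = 11.4.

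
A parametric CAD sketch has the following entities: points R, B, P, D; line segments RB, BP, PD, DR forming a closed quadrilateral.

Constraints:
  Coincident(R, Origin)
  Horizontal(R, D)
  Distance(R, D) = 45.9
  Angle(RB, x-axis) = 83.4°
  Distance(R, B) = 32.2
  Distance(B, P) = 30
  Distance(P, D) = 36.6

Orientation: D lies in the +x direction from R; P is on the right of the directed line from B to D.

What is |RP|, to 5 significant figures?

9.7227

R is at the origin; R and D share the same y with |RD| = 45.9 and D in +x, so D = (45.9, 0). RB runs at 83.4° with |RB| = 32.2, so B = (3.7010, 31.987). P is determined by |BP| = 30.0 and |PD| = 36.6 together: it lies at the intersection of circle(B, 30.0) and circle(D, 36.6). With |BD| = 52.952, the foot of the radical line on BD is 22.325 from B and the perpendicular offset is √(30.0² − 22.325²) = 20.039. Taking the right-of-BD solution: P = (9.3876, 2.5305).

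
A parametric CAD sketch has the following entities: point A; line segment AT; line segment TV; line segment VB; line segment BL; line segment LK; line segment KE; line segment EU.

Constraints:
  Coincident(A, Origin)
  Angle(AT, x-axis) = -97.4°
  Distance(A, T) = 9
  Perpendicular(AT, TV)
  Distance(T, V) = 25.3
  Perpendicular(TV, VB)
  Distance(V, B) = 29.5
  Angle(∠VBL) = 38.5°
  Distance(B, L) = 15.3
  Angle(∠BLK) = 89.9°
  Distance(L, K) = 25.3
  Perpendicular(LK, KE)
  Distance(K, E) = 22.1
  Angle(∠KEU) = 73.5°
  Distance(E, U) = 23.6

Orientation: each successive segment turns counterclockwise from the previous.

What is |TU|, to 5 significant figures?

39.152

A is at the origin; AT runs at -97.4° with length 9.0, so T = (-1.1592, -8.9250). AT ⟂ TV, so TV runs at -7.4000°; with |TV| = 25.3, V = (23.930, -12.184). TV is perpendicular to VB, so VB runs at 82.600°; with |VB| = 29.5, B = (27.730, 17.071). ∠VBL = 38.5° gives BL at -135.90° from the x-axis; with |BL| = 15.3, L = (16.742, 6.4233). ∠BLK = 89.9° gives LK at -45.800° from the x-axis; with |LK| = 25.3, K = (34.381, -11.715). The perpendicularity gives KE at right angles to LK, so KE runs at 44.200°; with |KE| = 22.1, E = (50.224, 3.6928). ∠KEU = 73.5° gives EU at 150.70° from the x-axis; with |EU| = 23.6, U = (29.643, 15.242). Then |TU| = |U − T| = 39.152.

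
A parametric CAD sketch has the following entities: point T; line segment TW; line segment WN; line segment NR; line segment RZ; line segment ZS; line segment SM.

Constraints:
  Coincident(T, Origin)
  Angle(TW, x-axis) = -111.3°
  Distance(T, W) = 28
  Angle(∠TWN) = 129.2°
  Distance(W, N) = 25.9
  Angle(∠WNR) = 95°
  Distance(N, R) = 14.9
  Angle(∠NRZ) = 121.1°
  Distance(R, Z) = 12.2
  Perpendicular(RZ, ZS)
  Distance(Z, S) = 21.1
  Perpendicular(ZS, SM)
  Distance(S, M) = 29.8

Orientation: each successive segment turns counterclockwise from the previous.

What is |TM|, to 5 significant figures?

57.914

RZ is perpendicular to ZS, so ZS runs at 173.40°; with |ZS| = 21.1, S = (-3.4168, -27.906). The perpendicularity gives SM at right angles to ZS, so SM runs at -96.600°; with |SM| = 29.8, M = (-6.8419, -57.509). Then |TM| = |M − T| = 57.914.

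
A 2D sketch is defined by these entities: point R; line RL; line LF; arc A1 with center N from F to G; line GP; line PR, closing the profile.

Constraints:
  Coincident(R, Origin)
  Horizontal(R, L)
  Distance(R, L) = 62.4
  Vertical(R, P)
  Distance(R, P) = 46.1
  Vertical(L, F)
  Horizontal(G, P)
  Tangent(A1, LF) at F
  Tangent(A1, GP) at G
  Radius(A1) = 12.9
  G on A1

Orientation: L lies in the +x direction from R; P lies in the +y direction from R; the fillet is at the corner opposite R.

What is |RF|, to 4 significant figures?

70.68

R is at the origin; R and L share the same y with |RL| = 62.4 and L on the +x side, so L = (62.40, 0.000). R and P share the same x with |RP| = 46.1 and P on the +y side, so P = (0.000, 46.10). The virtual corner opposite R is at (62.40, 46.10). Since A1 is tangent to LF there, NF ⟂ LF and tangency of A1 to GP means the radius NG is perpendicular to GP, with radius 12.9, so the center N sits 12.9 in from both sides at N = (49.50, 33.20). That places the tangent points at F = (62.40, 33.20) on LF and G = (49.50, 46.10) on GP. Then |RF| = |F − R| = 70.68.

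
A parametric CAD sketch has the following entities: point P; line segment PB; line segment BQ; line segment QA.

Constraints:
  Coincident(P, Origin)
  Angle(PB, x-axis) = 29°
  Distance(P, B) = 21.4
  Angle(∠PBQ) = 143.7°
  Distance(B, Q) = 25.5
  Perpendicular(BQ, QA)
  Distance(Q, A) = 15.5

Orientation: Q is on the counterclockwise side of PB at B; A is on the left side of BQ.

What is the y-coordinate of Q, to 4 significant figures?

33.54

P is at the origin; PB runs at 29.0° with length 21.4, so B = 21.4·(cos 29.0°, sin 29.0°) = (18.72, 10.37). ∠PBQ = 143.7°, so BQ runs at 29.0° + (180° − 143.7°) = 65.30° from the x-axis; with |BQ| = 25.5, Q = B + 25.5·(cos 65.30°, sin 65.30°) = (29.37, 33.54). So Q.y = 33.54.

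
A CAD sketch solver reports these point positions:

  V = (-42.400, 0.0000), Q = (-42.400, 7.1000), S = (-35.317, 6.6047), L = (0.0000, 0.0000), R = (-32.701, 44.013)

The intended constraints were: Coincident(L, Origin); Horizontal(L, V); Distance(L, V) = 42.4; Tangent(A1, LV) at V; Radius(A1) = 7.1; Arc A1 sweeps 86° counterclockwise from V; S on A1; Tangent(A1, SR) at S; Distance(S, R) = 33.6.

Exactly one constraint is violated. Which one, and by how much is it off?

Distance(S, R) = 33.6 — off by 3.90.

L = (0.00, 0.00) ✓; L.y = 0.00, V.y = 0.00 ✓; |LV| = 42.40 ✓; ∠(QV, VL) = 90.00° ✓; |QV| = 7.100 ✓; bearing(Q→S) − bearing(Q→V) = 86.00° ✓; |QS| = 7.100 ✓; ∠(QS, SR) = 90.00° ✓; |SR| = 37.50 ✗.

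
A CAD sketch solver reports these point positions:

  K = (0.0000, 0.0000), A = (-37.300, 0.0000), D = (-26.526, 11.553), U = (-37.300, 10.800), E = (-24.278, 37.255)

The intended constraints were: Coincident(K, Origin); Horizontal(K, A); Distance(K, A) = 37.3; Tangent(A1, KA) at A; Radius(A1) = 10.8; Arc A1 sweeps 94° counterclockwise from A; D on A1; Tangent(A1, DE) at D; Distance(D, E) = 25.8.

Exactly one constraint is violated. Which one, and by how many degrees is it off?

Tangent(A1, DE) at D — off by 9.00°.

K = (0.00, 0.00) ✓; K.y = 0.00, A.y = 0.00 ✓; |KA| = 37.30 ✓; ∠(UA, AK) = 90.00° ✓; |UA| = 10.80 ✓; bearing(U→D) − bearing(U→A) = 94.00° ✓; |UD| = 10.80 ✓; ∠(UD, DE) = 99.00° ✗; |DE| = 25.80 ✓.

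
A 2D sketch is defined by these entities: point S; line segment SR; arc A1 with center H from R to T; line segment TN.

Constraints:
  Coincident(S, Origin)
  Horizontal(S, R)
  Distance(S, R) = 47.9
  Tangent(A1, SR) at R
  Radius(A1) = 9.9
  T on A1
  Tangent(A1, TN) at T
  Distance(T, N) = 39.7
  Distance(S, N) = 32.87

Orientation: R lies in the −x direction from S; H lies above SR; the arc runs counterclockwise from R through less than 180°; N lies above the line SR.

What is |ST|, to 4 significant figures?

41.11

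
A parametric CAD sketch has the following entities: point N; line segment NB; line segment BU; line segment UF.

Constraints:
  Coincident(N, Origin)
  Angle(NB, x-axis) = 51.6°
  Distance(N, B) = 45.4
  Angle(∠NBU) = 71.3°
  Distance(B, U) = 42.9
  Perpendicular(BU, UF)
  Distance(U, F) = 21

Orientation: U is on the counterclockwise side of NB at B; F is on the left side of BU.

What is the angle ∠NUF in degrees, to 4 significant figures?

33.39°

∠NBU = 71.3°, so BU runs at 51.6° + (180° − 71.3°) = 160.3° from the x-axis; with |BU| = 42.9, U = B + 42.9·(cos 160.3°, sin 160.3°) = (-12.19, 50.04). The perpendicularity gives UF at right angles to BU; with |UF| = 21.0 on the left of BU, F = U + 21.0·(-0.3371, -0.9415) = (-19.27, 30.27). Then cos ∠NUF = UN·UF / (|UN||UF|), giving 33.39°.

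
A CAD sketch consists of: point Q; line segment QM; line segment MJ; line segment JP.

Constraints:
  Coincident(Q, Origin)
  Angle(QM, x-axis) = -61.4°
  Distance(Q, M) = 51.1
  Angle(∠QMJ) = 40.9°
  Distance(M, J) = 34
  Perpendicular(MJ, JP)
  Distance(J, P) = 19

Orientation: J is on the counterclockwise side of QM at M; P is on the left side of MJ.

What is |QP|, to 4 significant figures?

15.18

Q is at the origin; QM runs at -61.4° with length 51.1, so M = 51.1·(cos -61.4°, sin -61.4°) = (24.46, -44.86). ∠QMJ = 40.9°, so MJ runs at -61.4° + (180° − 40.9°) = 77.70° from the x-axis; with |MJ| = 34.0, J = M + 34.0·(cos 77.70°, sin 77.70°) = (31.70, -11.65). The perpendicularity gives JP at right angles to MJ; with |JP| = 19.0 on the left of MJ, P = J + 19.0·(-0.9770, 0.2130) = (13.14, -7.598). Then |QP| = |P − Q| = 15.18.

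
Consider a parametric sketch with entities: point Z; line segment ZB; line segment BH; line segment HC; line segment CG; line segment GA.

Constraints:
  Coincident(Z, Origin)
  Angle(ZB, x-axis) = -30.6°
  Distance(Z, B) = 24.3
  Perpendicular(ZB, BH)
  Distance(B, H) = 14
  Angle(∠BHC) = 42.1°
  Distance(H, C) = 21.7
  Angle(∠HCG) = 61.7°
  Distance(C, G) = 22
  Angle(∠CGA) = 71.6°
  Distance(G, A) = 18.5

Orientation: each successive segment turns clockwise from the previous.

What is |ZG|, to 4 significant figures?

31.97

Z is at the origin; ZB runs at -30.6° with length 24.3, so B = (20.92, -12.37). ZB ⟂ BH, so BH runs at -120.6°; with |BH| = 14.0, H = (13.79, -24.42). ∠BHC = 42.1° gives HC at 101.5° from the x-axis; with |HC| = 21.7, C = (9.463, -3.156). ∠HCG = 61.7° gives CG at -16.80° from the x-axis; with |CG| = 22.0, G = (30.52, -9.514). Then |ZG| = |G − Z| = 31.97.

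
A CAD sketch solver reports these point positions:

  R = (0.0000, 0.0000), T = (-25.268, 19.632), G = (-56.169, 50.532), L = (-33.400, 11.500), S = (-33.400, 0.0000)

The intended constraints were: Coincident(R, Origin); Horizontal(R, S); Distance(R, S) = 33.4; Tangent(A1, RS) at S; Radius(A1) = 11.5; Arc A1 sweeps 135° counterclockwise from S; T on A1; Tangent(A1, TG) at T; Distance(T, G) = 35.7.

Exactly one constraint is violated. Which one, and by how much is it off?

Distance(T, G) = 35.7 — off by 8.00.

R = (0.00, 0.00) ✓; R.y = 0.00, S.y = 0.00 ✓; |RS| = 33.40 ✓; ∠(LS, SR) = 90.00° ✓; |LS| = 11.50 ✓; bearing(L→T) − bearing(L→S) = 135.0° ✓; |LT| = 11.50 ✓; ∠(LT, TG) = 90.00° ✓; |TG| = 43.70 ✗.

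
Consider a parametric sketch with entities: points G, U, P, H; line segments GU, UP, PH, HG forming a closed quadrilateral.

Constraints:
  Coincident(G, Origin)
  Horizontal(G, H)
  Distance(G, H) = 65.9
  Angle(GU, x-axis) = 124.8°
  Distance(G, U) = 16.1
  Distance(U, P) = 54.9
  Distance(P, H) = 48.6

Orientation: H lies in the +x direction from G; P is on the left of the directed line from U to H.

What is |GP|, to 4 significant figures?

55.75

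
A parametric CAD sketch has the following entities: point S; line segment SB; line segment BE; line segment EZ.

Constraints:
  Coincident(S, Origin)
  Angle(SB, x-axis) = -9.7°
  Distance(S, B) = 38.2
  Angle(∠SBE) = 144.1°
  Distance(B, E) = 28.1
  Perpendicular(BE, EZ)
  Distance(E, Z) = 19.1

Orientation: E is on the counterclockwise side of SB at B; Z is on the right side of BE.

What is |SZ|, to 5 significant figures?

72.169

S is at the origin; SB runs at -9.7° with length 38.2, so B = 38.2·(cos -9.7°, sin -9.7°) = (37.654, -6.4363). ∠SBE = 144.1°, so BE runs at -9.7° + (180° − 144.1°) = 26.200° from the x-axis; with |BE| = 28.1, E = B + 28.1·(cos 26.200°, sin 26.200°) = (62.867, 5.9700). The perpendicularity gives EZ at right angles to BE; with |EZ| = 19.1 on the right of BE, Z = E + 19.1·(0.44151, -0.89726) = (71.300, -11.168). Then |SZ| = |Z − S| = 72.169.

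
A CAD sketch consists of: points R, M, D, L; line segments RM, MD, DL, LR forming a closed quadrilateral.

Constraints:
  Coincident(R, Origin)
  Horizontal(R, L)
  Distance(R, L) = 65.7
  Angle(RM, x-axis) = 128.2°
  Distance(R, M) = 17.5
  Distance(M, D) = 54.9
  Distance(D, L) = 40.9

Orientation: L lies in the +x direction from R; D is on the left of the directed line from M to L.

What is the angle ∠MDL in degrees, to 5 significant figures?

107.60°

R is at the origin; RL is horizontal with |RL| = 65.7 and L in +x, so L = (65.7, 0). RM runs at 128.2° with |RM| = 17.5, so M = (-10.822, 13.752). D is determined by |MD| = 54.9 and |DL| = 40.9 together: it lies at the intersection of circle(M, 54.9) and circle(L, 40.9). With |ML| = 77.748, the foot of the radical line on ML is 47.499 from M and the perpendicular offset is √(54.9² − 47.499²) = 27.529. Taking the left-of-ML solution: D = (40.798, 32.445).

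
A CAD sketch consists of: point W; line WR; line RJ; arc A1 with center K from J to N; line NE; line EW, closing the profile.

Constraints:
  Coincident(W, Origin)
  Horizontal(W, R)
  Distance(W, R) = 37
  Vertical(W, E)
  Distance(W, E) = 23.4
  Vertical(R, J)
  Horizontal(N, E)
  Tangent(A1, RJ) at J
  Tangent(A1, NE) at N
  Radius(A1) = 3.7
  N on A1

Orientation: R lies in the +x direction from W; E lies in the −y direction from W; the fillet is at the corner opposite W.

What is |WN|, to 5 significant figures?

40.700

W is at the origin; W and R share the same y with |WR| = 37.0 and R on the +x side, so R = (37.000, 0.0000). W and E share the same x with |WE| = 23.4 and E on the −y side, so E = (0.0000, -23.400). The virtual corner opposite W is at (37.000, -23.400). Since A1 is tangent to RJ there, KJ ⟂ RJ and A1 meets NE tangentially, so KN is at right angles to NE, with radius 3.7, so the center K sits 3.7 in from both sides at K = (33.300, -19.700). That places the tangent points at J = (37.000, -19.700) on RJ and N = (33.300, -23.400) on NE. Then |WN| = |N − W| = 40.700.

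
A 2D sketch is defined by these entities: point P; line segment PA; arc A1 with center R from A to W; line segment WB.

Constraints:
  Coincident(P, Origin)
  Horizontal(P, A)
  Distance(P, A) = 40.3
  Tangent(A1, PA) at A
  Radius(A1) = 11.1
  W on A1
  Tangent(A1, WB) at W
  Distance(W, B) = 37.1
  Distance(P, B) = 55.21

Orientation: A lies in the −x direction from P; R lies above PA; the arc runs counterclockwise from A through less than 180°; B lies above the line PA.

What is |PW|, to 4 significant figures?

31.09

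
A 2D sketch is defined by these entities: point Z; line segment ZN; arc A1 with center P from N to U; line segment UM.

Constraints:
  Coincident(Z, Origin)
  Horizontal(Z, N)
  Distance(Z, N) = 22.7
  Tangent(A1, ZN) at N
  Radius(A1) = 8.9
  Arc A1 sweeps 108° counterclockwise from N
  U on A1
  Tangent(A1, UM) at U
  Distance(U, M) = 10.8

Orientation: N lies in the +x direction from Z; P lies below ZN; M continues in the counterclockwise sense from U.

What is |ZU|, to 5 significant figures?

18.395

Z is at the origin; ZN is horizontal with |ZN| = 22.7 and N on the +x side, so N = (22.700, 0.0000). The tangent condition forces PN to be normal to ZN, so P = N + (0, -8.9) = (22.700, -8.9000). On A1, N sits at bearing 90° from P; a 108° counterclockwise sweep puts U at bearing 198°, so U = P + 8.9·(cos 198°, sin 198°) = (14.236, -11.650). Then |ZU| = |U − Z| = 18.395.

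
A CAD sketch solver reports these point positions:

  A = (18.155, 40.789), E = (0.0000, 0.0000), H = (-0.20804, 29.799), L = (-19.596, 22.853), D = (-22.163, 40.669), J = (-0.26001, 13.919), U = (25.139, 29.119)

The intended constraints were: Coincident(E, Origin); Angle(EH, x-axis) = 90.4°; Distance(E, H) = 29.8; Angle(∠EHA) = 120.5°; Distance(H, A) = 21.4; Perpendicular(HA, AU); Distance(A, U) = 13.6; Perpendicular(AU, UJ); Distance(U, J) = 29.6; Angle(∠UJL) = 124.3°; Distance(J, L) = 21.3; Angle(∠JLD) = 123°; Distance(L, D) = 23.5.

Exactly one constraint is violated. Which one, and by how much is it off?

Distance(L, D) = 23.5 — off by 5.50.

E = (0.00, 0.00) ✓; EH at 90.40° ✓; |EH| = 29.80 ✓; ∠EHA = 120.5° ✓; |HA| = 21.40 ✓; ∠(HA, AU) = 90.00° ✓; |AU| = 13.60 ✓; ∠(AU, UJ) = 90.00° ✓; |UJ| = 29.60 ✓; ∠UJL = 124.3° ✓; |JL| = 21.30 ✓; ∠JLD = 123.0° ✓; |LD| = 18.00 ✗.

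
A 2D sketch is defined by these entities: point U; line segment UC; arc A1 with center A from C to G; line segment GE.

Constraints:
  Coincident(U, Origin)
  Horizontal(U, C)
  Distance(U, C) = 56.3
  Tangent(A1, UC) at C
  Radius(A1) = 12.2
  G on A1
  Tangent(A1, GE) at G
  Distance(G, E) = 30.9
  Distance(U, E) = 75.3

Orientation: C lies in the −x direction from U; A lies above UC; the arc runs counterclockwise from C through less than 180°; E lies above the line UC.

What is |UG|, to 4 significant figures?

48.99

Checks: |AG| = 12.20 ✓; ∠(AG, GE) = 90.00° ✓; |GE| = 30.90 ✓; |UE| = 75.30 ✓.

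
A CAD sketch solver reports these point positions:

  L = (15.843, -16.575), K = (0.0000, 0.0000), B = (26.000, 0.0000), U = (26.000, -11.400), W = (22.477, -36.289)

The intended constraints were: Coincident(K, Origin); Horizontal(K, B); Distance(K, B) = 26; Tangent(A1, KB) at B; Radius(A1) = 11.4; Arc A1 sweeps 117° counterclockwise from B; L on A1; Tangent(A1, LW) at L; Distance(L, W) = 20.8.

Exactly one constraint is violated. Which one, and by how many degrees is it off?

Tangent(A1, LW) at L — off by 8.40°.

K = (0.00, 0.00) ✓; K.y = 0.00, B.y = 0.00 ✓; |KB| = 26.00 ✓; ∠(UB, BK) = 90.00° ✓; |UB| = 11.40 ✓; bearing(U→L) − bearing(U→B) = 117.0° ✓; |UL| = 11.40 ✓; ∠(UL, LW) = 98.40° ✗; |LW| = 20.80 ✓.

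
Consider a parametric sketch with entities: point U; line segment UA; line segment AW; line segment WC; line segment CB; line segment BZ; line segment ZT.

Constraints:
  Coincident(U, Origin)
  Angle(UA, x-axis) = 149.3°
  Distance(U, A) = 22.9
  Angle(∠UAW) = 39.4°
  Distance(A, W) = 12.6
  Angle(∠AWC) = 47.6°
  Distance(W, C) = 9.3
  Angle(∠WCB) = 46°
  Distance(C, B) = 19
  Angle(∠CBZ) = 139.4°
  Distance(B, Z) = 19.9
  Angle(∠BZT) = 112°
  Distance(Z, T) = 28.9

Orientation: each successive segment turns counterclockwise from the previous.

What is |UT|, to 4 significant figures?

44.44

∠CBZ = 139.4° gives BZ at -123.1° from the x-axis; with |BZ| = 19.9, Z = (-40.18, -13.93). ∠BZT = 112.0° gives ZT at -55.10° from the x-axis; with |ZT| = 28.9, T = (-23.65, -37.63). Then |UT| = |T − U| = 44.44.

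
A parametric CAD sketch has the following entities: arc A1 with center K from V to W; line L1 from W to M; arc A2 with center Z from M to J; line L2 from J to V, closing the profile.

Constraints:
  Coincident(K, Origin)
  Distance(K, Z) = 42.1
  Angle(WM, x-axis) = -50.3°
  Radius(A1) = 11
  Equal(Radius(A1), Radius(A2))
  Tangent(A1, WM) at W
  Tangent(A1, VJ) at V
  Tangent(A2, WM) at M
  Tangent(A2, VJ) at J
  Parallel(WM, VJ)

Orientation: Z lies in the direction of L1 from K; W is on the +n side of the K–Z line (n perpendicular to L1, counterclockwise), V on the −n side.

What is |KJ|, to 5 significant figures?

43.513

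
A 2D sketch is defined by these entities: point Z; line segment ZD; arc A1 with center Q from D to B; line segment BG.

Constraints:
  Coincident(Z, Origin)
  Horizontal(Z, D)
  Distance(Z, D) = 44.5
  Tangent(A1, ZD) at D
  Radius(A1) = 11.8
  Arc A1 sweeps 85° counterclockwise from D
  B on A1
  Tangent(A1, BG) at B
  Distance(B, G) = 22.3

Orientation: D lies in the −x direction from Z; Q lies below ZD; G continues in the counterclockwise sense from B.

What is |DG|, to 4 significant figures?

35.72

Z is at the origin; Z and D share the same y with |ZD| = 44.5 and D on the −x side, so D = (-44.50, 0.000). Since A1 is tangent to ZD there, QD ⟂ ZD, so Q = D + (0, -11.8) = (-44.50, -11.80). On A1, D sits at bearing 90° from Q; an 85° counterclockwise sweep puts B at bearing 175°, so B = Q + 11.8·(cos 175°, sin 175°) = (-56.26, -10.77). A1 meets BG tangentially, so QB is at right angles to BG, so BG runs along (−sin 175°, cos 175°); with |BG| = 22.3, G = (-58.20, -32.99). Then |DG| = |G − D| = 35.72.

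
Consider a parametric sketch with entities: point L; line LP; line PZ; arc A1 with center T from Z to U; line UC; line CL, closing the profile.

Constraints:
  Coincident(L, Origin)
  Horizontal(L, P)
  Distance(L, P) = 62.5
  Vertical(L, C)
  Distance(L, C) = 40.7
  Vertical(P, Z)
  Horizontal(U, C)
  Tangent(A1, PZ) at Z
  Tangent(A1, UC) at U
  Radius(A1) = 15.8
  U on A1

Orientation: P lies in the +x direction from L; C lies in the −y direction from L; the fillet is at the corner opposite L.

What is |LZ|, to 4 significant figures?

67.28

The virtual corner opposite L is at (62.50, -40.70). The tangent condition forces TZ to be normal to PZ and since A1 is tangent to UC there, TU ⟂ UC, with radius 15.8, so the center T sits 15.8 in from both sides at T = (46.70, -24.90). That places the tangent points at Z = (62.50, -24.90) on PZ and U = (46.70, -40.70) on UC. Then |LZ| = |Z − L| = 67.28.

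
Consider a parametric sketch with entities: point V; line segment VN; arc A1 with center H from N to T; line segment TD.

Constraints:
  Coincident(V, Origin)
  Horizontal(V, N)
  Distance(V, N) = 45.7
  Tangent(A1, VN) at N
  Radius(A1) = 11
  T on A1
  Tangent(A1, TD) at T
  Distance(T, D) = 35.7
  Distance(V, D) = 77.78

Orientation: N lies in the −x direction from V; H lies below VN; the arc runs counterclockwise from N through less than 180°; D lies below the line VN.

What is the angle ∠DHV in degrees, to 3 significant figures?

134°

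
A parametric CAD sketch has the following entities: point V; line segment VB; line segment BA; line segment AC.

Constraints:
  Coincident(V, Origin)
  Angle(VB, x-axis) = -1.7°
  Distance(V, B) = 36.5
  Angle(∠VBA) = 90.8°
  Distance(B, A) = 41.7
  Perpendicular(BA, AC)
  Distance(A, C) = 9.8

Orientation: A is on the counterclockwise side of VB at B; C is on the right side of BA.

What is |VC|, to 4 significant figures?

62.65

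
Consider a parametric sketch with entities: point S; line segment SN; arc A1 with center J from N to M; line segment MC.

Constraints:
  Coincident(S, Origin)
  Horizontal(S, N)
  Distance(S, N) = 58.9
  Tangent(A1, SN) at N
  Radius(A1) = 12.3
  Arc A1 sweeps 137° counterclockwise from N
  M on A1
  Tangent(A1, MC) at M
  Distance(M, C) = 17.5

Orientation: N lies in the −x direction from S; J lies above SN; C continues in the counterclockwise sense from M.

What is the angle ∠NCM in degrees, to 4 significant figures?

39.44°

S is at the origin; S and N share the same y with |SN| = 58.9 and N on the −x side, so N = (-58.90, 0.000). The tangent condition forces JN to be normal to SN, so J = N + (0, 12.3) = (-58.90, 12.30). On A1, N sits at bearing -90° from J; a 137° counterclockwise sweep puts M at bearing 47°, so M = J + 12.3·(cos 47°, sin 47°) = (-50.51, 21.30). Tangency of A1 to MC means the radius JM is perpendicular to MC, so MC runs along (−sin 47°, cos 47°); with |MC| = 17.5, C = (-63.31, 33.23). Then cos ∠NCM = CN·CM / (|CN||CM|), giving 39.44°.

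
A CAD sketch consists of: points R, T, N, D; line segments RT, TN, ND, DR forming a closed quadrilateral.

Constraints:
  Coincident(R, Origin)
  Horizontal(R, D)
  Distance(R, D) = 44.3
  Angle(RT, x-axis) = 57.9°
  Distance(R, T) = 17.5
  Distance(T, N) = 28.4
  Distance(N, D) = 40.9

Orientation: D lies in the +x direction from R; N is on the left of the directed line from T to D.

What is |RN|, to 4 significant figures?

45.83

R is at the origin; R and D share the same y with |RD| = 44.3 and D in +x, so D = (44.3, 0). RT runs at 57.9° with |RT| = 17.5, so T = (9.299, 14.82). N is determined by |TN| = 28.4 and |ND| = 40.9 together: it lies at the intersection of circle(T, 28.4) and circle(D, 40.9). With |TD| = 38.01, the foot of the radical line on TD is 7.610 from T and the perpendicular offset is √(28.4² − 7.610²) = 27.36. Taking the left-of-TD solution: N = (26.98, 37.05).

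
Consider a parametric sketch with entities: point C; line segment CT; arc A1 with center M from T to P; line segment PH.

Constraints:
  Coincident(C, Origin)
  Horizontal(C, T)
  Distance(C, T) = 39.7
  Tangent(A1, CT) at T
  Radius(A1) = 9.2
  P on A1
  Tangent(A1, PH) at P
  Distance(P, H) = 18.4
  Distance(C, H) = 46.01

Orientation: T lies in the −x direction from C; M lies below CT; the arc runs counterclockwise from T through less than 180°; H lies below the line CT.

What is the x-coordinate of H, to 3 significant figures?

-35.5

C is at the origin; CT is horizontal with |CT| = 39.7 and T on the −x side, so T = (-39.7, 0.00). Tangency of A1 to CT means the radius MT is perpendicular to CT, so M = T + (0, -9.2) = (-39.7, -9.20). Since MP ⟂ PH (tangency), |MH| = √(9.2² + 18.4²) = 20.6 regardless of where P sits on A1. So H lies on both circle(C, 46.01) and circle(M, 20.6); the below-CT intersection is H = (-35.5, -29.3). P is the foot of the tangent from H: P = (-46.9, -14.9).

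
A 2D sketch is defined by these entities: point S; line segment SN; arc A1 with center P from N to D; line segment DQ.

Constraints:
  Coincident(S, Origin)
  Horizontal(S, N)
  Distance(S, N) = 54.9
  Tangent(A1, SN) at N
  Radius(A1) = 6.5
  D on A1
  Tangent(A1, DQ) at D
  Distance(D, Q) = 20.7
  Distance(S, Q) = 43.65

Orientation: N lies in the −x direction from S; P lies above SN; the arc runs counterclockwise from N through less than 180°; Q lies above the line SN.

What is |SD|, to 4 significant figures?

49.47

Checks: |SN| = 54.90 ✓; |PD| = 6.500 ✓; ∠(PD, DQ) = 90.00° ✓; |DQ| = 20.70 ✓; |SQ| = 43.65 ✓.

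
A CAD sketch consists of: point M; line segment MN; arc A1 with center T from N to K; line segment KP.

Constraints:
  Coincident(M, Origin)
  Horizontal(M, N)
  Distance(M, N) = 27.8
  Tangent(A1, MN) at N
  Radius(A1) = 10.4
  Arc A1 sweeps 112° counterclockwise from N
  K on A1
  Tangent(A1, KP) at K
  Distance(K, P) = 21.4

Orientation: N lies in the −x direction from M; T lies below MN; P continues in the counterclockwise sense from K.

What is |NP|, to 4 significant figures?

34.18

On A1, N sits at bearing 90° from T; a 112° counterclockwise sweep puts K at bearing 202°, so K = T + 10.4·(cos 202°, sin 202°) = (-37.44, -14.30). Tangency of A1 to KP means the radius TK is perpendicular to KP, so KP runs along (−sin 202°, cos 202°); with |KP| = 21.4, P = (-29.43, -34.14). Then |NP| = |P − N| = 34.18.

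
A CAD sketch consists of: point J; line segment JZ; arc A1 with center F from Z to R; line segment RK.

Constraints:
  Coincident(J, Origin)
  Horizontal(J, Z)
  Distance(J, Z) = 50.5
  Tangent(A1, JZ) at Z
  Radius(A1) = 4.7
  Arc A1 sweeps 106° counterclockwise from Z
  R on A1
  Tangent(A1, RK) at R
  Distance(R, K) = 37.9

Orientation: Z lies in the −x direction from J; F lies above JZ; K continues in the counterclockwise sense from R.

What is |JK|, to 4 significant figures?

70.60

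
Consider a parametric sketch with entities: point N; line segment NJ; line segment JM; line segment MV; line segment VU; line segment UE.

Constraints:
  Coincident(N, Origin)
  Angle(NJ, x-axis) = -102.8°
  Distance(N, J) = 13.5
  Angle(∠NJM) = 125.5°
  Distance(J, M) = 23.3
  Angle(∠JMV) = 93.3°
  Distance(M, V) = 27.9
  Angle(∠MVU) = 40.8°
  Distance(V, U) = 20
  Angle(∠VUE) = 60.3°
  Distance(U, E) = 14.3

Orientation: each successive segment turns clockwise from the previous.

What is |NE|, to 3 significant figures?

32.7

∠MVU = 40.8° gives VU at -23.2° from the x-axis; with |VU| = 20.0, U = (-18.3, -4.96). ∠VUE = 60.3° gives UE at -143° from the x-axis; with |UE| = 14.3, E = (-29.7, -13.6). Then |NE| = |E − N| = 32.7.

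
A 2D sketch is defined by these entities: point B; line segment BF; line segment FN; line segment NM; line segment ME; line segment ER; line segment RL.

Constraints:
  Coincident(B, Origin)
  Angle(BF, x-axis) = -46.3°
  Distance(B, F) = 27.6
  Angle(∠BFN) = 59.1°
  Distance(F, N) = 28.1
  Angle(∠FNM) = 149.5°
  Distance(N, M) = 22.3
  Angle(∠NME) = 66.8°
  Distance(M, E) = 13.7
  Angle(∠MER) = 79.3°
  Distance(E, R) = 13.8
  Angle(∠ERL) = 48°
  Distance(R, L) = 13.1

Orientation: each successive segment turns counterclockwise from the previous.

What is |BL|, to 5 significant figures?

31.510

∠MER = 79.3° gives ER at -41.000° from the x-axis; with |ER| = 13.8, R = (20.385, 11.123). ∠ERL = 48.0° gives RL at 91.000° from the x-axis; with |RL| = 13.1, L = (20.156, 24.221). Then |BL| = |L − B| = 31.510.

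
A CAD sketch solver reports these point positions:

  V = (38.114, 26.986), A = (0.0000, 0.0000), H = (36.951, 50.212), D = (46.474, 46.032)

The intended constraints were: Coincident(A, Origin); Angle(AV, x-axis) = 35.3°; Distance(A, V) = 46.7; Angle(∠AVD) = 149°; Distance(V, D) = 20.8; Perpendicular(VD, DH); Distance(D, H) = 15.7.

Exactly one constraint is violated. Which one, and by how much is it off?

Distance(D, H) = 15.7 — off by 5.30.

A = (0.00, 0.00) ✓; AV at 35.30° ✓; |AV| = 46.70 ✓; ∠AVD = 149.0° ✓; |VD| = 20.80 ✓; ∠(VD, DH) = 90.00° ✓; |DH| = 10.40 ✗.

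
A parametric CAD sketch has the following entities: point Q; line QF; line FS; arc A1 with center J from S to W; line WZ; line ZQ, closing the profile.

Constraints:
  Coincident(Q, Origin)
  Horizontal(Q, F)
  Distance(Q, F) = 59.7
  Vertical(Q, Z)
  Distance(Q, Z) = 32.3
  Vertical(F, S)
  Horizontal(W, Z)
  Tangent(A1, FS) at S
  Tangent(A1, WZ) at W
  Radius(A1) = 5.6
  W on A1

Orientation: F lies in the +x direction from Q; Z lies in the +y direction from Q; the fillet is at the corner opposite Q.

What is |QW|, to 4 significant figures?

63.01

Q is at the origin; Q and F share the same y with |QF| = 59.7 and F on the +x side, so F = (59.70, 0.000). QZ is vertical with |QZ| = 32.3 and Z on the +y side, so Z = (0.000, 32.30). The virtual corner opposite Q is at (59.70, 32.30). A1 meets FS tangentially, so JS is at right angles to FS and since A1 is tangent to WZ there, JW ⟂ WZ, with radius 5.6, so the center J sits 5.6 in from both sides at J = (54.10, 26.70). That places the tangent points at S = (59.70, 26.70) on FS and W = (54.10, 32.30) on WZ. Then |QW| = |W − Q| = 63.01.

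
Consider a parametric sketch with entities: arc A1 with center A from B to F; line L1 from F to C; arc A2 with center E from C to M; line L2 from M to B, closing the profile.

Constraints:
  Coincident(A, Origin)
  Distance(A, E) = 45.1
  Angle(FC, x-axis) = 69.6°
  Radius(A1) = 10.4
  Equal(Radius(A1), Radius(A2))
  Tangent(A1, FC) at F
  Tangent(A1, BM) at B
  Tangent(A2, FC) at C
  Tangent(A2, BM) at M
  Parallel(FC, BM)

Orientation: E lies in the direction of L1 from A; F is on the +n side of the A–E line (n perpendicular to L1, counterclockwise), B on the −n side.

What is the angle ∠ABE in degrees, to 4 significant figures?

77.01°

A is at the origin and E lies 45.1 along u from A, so E = 45.1·u = (15.72, 42.27). Tangency of A1 to both parallel lines with radius 10.4 puts F and B at A ± 10.4·n: F = (-9.748, 3.625), B = (9.748, -3.625). Then cos ∠ABE = BA·BE / (|BA||BE|), giving 77.01°.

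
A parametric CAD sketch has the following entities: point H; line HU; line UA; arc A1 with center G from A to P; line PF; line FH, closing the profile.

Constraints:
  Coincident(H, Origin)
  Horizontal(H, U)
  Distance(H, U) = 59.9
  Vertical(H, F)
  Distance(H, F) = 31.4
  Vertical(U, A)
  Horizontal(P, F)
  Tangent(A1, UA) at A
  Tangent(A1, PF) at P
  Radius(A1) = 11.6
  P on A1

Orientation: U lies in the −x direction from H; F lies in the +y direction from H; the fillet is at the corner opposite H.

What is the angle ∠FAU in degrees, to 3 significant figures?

101°

The virtual corner opposite H is at (-59.9, 31.4). A1 meets UA tangentially, so GA is at right angles to UA and A1 meets PF tangentially, so GP is at right angles to PF, with radius 11.6, so the center G sits 11.6 in from both sides at G = (-48.3, 19.8). That places the tangent points at A = (-59.9, 19.8) on UA and P = (-48.3, 31.4) on PF. Then cos ∠FAU = AF·AU / (|AF||AU|), giving 101°.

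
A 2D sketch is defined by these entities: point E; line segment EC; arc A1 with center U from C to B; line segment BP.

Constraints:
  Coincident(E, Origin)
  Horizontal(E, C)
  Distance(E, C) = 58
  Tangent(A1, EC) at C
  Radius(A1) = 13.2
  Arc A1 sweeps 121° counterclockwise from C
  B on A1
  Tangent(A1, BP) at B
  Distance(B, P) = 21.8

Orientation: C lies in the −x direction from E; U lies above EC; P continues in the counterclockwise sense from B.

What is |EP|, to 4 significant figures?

69.65

E is at the origin; EC is horizontal with |EC| = 58.0 and C on the −x side, so C = (-58.00, 0.000). A1 meets EC tangentially, so UC is at right angles to EC, so U = C + (0, 13.2) = (-58.00, 13.20). On A1, C sits at bearing -90° from U; a 121° counterclockwise sweep puts B at bearing 31°, so B = U + 13.2·(cos 31°, sin 31°) = (-46.69, 20.00). Tangency of A1 to BP means the radius UB is perpendicular to BP, so BP runs along (−sin 31°, cos 31°); with |BP| = 21.8, P = (-57.91, 38.68). Then |EP| = |P − E| = 69.65.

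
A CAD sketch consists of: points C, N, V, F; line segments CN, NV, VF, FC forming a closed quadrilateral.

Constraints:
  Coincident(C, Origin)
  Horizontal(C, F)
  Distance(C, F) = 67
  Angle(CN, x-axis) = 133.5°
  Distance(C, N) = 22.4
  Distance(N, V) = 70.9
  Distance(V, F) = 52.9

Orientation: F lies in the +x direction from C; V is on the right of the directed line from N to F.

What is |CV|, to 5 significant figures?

48.559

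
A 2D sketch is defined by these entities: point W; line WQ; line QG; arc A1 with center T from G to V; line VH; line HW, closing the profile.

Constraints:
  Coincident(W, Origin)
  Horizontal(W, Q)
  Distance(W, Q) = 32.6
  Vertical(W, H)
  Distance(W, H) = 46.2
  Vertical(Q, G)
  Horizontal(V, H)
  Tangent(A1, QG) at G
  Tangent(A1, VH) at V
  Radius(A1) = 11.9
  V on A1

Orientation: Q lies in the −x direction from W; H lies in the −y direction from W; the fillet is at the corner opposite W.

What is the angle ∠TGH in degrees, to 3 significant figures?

20.1°

The virtual corner opposite W is at (-32.6, -46.2). Since A1 is tangent to QG there, TG ⟂ QG and the tangent condition forces TV to be normal to VH, with radius 11.9, so the center T sits 11.9 in from both sides at T = (-20.7, -34.3). That places the tangent points at G = (-32.6, -34.3) on QG and V = (-20.7, -46.2) on VH. Then cos ∠TGH = GT·GH / (|GT||GH|), giving 20.1°.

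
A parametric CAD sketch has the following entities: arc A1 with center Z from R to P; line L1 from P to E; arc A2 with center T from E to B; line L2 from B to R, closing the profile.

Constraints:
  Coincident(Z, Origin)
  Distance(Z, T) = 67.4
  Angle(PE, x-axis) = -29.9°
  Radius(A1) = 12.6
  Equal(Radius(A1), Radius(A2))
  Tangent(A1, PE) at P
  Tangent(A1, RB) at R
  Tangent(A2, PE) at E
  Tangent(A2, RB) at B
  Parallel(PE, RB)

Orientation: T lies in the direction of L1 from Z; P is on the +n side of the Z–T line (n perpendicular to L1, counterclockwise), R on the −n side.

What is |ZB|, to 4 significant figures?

68.57

The slot axis is L1's direction at -29.9°, so u = (cos -29.9°, sin -29.9°) = (0.8669, -0.4985) and n = (−sin -29.9°, cos -29.9°) = (0.4985, 0.8669). Z is at the origin and T lies 67.4 along u from Z, so T = 67.4·u = (58.43, -33.60). Tangency of A1 to both parallel lines with radius 12.6 puts P and R at Z ± 12.6·n: P = (6.281, 10.92), R = (-6.281, -10.92). Equal radii place E and B the same way about T: E = T + 12.6·n = (64.71, -22.68), B = T − 12.6·n = (52.15, -44.52). Then |ZB| = |B − Z| = 68.57.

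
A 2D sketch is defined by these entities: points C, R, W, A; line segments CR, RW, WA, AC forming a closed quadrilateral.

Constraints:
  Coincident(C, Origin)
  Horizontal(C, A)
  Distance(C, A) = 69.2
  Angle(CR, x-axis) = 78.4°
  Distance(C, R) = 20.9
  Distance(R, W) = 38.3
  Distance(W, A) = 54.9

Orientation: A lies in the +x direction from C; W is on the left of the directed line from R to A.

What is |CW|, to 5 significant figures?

55.573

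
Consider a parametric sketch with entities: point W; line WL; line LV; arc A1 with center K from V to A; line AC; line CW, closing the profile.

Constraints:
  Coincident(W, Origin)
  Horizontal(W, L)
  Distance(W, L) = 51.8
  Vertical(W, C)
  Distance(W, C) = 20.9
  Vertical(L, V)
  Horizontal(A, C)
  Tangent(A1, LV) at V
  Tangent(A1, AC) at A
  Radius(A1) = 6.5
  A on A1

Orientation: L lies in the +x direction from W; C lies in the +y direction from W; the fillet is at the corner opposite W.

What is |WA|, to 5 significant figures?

49.889

W is at the origin; W and L share the same y with |WL| = 51.8 and L on the +x side, so L = (51.800, 0.0000). WC is vertical with |WC| = 20.9 and C on the +y side, so C = (0.0000, 20.900). The virtual corner opposite W is at (51.800, 20.900). Tangency of A1 to LV means the radius KV is perpendicular to LV and since A1 is tangent to AC there, KA ⟂ AC, with radius 6.5, so the center K sits 6.5 in from both sides at K = (45.300, 14.400). That places the tangent points at V = (51.800, 14.400) on LV and A = (45.300, 20.900) on AC. Then |WA| = |A − W| = 49.889.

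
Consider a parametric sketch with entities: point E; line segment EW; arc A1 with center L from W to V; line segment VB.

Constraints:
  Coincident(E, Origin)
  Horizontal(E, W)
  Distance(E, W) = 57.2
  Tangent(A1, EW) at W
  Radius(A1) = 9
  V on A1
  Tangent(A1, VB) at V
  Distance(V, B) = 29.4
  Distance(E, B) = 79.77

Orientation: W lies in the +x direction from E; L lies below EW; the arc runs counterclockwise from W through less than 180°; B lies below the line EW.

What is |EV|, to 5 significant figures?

52.905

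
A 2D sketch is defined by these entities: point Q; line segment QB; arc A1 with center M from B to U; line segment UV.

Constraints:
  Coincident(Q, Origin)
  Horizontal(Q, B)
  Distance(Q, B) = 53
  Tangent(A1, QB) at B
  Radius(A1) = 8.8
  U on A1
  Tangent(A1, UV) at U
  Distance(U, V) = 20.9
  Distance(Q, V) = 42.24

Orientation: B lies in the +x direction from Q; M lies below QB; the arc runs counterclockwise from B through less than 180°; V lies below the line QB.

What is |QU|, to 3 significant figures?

45.5

Checks: |MU| = 8.800 ✓; ∠(MU, UV) = 90.00° ✓; |UV| = 20.90 ✓; |QV| = 42.24 ✓.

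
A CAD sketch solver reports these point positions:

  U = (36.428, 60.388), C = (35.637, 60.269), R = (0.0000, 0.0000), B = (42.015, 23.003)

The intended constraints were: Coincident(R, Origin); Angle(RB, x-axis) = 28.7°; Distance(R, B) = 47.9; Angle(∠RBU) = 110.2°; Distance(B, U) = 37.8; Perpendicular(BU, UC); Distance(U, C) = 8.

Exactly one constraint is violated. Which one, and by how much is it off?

Distance(U, C) = 8 — off by 7.20.

R = (0.00, 0.00) ✓; RB at 28.70° ✓; |RB| = 47.90 ✓; ∠RBU = 110.2° ✓; |BU| = 37.80 ✓; ∠(BU, UC) = 90.06° ✓; |UC| = 0.7999 ✗.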